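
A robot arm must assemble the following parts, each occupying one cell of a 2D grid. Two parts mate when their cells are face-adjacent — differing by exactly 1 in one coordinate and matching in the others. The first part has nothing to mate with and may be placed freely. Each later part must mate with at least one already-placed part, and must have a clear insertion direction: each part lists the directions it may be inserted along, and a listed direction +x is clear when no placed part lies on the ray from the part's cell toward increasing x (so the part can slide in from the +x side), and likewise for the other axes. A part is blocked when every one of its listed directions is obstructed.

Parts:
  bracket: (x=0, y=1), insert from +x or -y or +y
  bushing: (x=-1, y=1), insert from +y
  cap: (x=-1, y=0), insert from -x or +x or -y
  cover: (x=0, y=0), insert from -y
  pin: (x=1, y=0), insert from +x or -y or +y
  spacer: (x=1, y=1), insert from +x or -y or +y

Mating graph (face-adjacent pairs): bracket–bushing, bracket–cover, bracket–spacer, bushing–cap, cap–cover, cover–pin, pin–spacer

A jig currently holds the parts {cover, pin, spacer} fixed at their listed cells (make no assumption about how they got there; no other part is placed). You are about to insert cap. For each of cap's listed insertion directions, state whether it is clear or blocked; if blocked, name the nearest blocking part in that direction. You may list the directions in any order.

-x: ray from cap(-1, 0) has no placed part ⇒ clear
+x: nearest on ray is cover@(0, 0) ⇒ blocked
-y: ray from cap(-1, 0) has no placed part ⇒ clear

+x: blocked by cover; -x: clear; -y: clear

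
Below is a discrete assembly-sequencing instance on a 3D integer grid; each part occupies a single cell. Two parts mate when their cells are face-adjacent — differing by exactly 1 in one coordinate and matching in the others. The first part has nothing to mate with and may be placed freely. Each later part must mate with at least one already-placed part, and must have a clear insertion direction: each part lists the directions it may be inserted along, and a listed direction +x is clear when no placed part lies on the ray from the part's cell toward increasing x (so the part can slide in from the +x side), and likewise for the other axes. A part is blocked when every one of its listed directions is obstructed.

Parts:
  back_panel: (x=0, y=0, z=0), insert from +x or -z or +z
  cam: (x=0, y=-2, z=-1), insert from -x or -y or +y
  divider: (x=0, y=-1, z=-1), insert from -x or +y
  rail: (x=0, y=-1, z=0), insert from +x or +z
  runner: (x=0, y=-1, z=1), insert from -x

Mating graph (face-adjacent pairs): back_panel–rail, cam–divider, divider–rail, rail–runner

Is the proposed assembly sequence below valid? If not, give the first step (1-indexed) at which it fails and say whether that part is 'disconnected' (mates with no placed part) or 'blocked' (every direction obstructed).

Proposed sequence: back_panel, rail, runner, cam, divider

1. back_panel@(0, 0, 0) [+x clear] — {back_panel}
2. rail@(0, -1, 0) [+x clear] — {back_panel, rail}
3. runner@(0, -1, 1) [-x clear] — {back_panel, rail, runner}
4. cam@(0, -2, -1) — no placed neighbour ⇒ disconnected

Invalid at step 4 (disconnected)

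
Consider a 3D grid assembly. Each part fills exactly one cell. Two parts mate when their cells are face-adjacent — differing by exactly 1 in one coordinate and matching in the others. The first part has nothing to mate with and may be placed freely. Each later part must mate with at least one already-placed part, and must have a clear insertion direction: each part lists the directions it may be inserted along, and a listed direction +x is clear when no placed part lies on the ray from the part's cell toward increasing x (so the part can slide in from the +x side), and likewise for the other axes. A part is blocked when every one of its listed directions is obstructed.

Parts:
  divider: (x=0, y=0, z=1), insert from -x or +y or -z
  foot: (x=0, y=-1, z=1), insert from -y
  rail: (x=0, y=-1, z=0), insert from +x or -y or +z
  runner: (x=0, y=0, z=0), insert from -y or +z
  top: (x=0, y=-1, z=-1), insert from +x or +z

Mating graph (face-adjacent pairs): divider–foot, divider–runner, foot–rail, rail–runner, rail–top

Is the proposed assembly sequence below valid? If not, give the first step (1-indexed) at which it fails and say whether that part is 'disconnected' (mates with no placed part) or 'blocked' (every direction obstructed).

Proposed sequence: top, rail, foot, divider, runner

Invalid at step 5 (blocked)

1. top@(0, -1, -1) [+x clear] — {top}
2. rail@(0, -1, 0) [+x clear] — {rail, top}
3. foot@(0, -1, 1) [-y clear] — {foot, rail, top}
4. divider@(0, 0, 1) [-x clear] — {divider, foot, rail, top}
5. runner@(0, 0, 0) — -y/+z all obstructed ⇒ blocked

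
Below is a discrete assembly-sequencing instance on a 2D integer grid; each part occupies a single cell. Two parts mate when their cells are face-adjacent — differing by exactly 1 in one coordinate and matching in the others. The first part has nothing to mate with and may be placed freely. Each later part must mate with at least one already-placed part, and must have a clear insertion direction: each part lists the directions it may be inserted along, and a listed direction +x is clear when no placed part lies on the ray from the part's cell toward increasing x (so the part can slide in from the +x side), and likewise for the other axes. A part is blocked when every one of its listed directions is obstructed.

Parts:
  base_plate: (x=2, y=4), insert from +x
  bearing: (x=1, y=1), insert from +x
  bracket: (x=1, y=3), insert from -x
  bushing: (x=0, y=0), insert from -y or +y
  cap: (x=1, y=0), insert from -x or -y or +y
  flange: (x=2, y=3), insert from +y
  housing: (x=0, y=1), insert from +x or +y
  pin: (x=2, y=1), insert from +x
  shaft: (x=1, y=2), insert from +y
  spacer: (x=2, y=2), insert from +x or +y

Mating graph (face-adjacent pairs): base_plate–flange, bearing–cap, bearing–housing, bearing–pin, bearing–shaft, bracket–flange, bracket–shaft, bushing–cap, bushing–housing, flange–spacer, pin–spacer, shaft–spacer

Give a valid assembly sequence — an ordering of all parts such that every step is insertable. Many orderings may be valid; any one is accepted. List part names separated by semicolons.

1. spacer@(2, 2) [+x clear] — {spacer}
2. shaft@(1, 2) [+y clear] — {shaft, spacer}
3. bracket@(1, 3) [-x clear] — {bracket, shaft, spacer}
4. flange@(2, 3) [+y clear] — {bracket, flange, shaft, spacer}
5. base_plate@(2, 4) [+x clear] — {base_plate, bracket, flange, shaft, spacer}
6. bearing@(1, 1) [+x clear] — {base_plate, bearing, bracket, flange, shaft, spacer}
7. housing@(0, 1) [+y clear] — {base_plate, bearing, bracket, flange, housing, shaft, spacer}
8. pin@(2, 1) [+x clear] — {base_plate, bearing, bracket, flange, housing, pin, shaft, spacer}
9. bushing@(0, 0) [-y clear] — {base_plate, bearing, bracket, bushing, flange, housing, pin, shaft, spacer}
10. cap@(1, 0) [-y clear] — {base_plate, bearing, bracket, bushing, cap, flange, housing, pin, shaft, spacer}

spacer; shaft; bracket; flange; base_plate; bearing; housing; pin; bushing; cap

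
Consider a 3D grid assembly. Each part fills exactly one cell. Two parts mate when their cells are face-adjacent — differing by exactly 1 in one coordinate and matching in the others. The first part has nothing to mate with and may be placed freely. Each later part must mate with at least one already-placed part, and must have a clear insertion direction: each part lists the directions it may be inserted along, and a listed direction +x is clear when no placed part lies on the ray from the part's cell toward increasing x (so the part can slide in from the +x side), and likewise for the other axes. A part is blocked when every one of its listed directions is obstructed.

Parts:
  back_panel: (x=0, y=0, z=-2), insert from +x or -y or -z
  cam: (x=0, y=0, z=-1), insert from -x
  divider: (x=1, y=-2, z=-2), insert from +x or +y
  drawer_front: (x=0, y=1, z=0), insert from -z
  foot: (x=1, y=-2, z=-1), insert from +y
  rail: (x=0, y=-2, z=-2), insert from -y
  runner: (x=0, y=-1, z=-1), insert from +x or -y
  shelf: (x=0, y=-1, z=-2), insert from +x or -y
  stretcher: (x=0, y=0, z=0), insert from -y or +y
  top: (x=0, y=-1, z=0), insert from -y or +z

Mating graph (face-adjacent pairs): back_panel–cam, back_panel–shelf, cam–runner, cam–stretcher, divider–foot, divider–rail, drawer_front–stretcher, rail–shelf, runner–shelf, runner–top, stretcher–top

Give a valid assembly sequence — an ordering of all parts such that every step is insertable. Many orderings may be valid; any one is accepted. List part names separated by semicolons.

shelf; rail; divider; foot; back_panel; runner; top; stretcher; drawer_front; cam

1. shelf@(0, -1, -2) [+x clear] — {shelf}
2. rail@(0, -2, -2) [-y clear] — {rail, shelf}
3. divider@(1, -2, -2) [+x clear] — {divider, rail, shelf}
4. foot@(1, -2, -1) [+y clear] — {divider, foot, rail, shelf}
5. back_panel@(0, 0, -2) [+x clear] — {back_panel, divider, foot, rail, shelf}
6. runner@(0, -1, -1) [+x clear] — {back_panel, divider, foot, rail, runner, shelf}
7. top@(0, -1, 0) [-y clear] — {back_panel, divider, foot, rail, runner, shelf, top}
8. stretcher@(0, 0, 0) [+y clear] — {back_panel, divider, foot, rail, runner, shelf, stretcher, top}
9. drawer_front@(0, 1, 0) [-z clear] — {back_panel, divider, drawer_front, foot, rail, runner, shelf, stretcher, top}
10. cam@(0, 0, -1) [-x clear] — {back_panel, cam, divider, drawer_front, foot, rail, runner, shelf, stretcher, top}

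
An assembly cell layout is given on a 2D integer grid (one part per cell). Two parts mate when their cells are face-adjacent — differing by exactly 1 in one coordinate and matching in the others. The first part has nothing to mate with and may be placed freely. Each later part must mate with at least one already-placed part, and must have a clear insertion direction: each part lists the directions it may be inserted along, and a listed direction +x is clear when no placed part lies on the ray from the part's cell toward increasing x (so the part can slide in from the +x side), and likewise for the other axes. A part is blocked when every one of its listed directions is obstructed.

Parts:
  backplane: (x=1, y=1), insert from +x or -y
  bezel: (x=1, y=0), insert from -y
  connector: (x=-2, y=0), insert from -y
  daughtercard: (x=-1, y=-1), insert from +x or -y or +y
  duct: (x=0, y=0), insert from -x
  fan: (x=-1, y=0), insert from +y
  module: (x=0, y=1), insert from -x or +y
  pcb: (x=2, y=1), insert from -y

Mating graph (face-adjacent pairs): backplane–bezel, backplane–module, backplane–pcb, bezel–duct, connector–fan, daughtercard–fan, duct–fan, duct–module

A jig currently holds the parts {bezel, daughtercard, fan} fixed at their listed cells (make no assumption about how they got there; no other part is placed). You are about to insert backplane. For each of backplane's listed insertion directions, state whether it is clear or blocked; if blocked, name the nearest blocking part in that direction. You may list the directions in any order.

+x: ray from backplane(1, 1) has no placed part ⇒ clear
-y: nearest on ray is bezel@(1, 0) ⇒ blocked

+x: clear; -y: blocked by bezel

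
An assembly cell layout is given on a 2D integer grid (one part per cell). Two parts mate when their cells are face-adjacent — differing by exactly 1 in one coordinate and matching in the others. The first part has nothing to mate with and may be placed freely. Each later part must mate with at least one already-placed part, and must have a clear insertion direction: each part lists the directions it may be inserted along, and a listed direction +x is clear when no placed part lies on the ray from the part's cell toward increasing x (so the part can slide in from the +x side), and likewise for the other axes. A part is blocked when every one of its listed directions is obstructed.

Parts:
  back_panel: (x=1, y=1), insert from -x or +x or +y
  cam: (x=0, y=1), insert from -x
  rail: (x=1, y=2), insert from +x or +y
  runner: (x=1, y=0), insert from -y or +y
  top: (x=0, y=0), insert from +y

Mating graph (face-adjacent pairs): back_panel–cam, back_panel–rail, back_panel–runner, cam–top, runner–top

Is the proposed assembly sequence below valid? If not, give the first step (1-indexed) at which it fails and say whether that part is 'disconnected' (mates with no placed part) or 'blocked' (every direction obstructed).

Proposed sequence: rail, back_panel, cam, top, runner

1. rail@(1, 2) [+x clear] — {rail}
2. back_panel@(1, 1) [-x clear] — {back_panel, rail}
3. cam@(0, 1) [-x clear] — {back_panel, cam, rail}
4. top@(0, 0) — +y all obstructed ⇒ blocked

Invalid at step 4 (blocked)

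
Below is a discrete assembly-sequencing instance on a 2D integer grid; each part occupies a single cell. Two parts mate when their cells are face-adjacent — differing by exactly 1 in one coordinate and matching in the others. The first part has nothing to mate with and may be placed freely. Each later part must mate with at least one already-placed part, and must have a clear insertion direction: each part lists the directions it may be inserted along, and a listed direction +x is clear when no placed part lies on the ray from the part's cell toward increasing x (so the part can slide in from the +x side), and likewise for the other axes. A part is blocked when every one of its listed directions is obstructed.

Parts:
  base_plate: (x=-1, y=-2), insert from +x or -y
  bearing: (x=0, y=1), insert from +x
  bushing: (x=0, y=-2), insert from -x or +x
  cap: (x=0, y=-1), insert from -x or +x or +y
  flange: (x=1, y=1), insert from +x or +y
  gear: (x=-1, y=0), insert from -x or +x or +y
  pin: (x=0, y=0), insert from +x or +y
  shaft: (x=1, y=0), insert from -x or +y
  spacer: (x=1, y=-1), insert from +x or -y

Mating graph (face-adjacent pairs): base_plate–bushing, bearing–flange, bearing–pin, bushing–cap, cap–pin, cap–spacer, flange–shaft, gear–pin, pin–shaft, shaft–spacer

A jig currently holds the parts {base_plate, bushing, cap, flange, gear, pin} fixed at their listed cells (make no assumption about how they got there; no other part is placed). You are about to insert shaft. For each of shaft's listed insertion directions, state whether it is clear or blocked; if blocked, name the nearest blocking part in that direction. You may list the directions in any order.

+y: blocked by flange; -x: blocked by pin

-x: nearest on ray is pin@(0, 0) ⇒ blocked
+y: nearest on ray is flange@(1, 1) ⇒ blocked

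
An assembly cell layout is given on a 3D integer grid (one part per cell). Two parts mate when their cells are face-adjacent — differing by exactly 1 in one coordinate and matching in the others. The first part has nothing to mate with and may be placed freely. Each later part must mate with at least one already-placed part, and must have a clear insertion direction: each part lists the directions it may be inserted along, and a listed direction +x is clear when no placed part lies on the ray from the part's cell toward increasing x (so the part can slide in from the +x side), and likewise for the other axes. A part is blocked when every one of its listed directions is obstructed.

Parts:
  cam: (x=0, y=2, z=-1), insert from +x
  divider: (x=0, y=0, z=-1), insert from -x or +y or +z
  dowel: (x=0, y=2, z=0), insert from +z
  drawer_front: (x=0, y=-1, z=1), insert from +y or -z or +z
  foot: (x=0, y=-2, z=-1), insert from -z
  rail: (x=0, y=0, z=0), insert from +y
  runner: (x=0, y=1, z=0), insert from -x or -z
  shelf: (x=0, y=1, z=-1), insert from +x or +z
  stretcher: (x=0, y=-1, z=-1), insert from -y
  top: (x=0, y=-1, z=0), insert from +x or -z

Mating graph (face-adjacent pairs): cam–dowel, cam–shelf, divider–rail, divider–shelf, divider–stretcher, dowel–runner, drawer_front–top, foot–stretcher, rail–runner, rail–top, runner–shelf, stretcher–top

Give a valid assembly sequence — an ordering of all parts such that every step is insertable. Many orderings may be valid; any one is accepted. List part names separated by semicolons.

shelf; divider; cam; stretcher; top; drawer_front; foot; rail; runner; dowel

1. shelf@(0, 1, -1) [+x clear] — {shelf}
2. divider@(0, 0, -1) [-x clear] — {divider, shelf}
3. cam@(0, 2, -1) [+x clear] — {cam, divider, shelf}
4. stretcher@(0, -1, -1) [-y clear] — {cam, divider, shelf, stretcher}
5. top@(0, -1, 0) [+x clear] — {cam, divider, shelf, stretcher, top}
6. drawer_front@(0, -1, 1) [+y clear] — {cam, divider, drawer_front, shelf, stretcher, top}
7. foot@(0, -2, -1) [-z clear] — {cam, divider, drawer_front, foot, shelf, stretcher, top}
8. rail@(0, 0, 0) [+y clear] — {cam, divider, drawer_front, foot, rail, shelf, stretcher, top}
9. runner@(0, 1, 0) [-x clear] — {cam, divider, drawer_front, foot, rail, runner, shelf, stretcher, top}
10. dowel@(0, 2, 0) [+z clear] — {cam, divider, dowel, drawer_front, foot, rail, runner, shelf, stretcher, top}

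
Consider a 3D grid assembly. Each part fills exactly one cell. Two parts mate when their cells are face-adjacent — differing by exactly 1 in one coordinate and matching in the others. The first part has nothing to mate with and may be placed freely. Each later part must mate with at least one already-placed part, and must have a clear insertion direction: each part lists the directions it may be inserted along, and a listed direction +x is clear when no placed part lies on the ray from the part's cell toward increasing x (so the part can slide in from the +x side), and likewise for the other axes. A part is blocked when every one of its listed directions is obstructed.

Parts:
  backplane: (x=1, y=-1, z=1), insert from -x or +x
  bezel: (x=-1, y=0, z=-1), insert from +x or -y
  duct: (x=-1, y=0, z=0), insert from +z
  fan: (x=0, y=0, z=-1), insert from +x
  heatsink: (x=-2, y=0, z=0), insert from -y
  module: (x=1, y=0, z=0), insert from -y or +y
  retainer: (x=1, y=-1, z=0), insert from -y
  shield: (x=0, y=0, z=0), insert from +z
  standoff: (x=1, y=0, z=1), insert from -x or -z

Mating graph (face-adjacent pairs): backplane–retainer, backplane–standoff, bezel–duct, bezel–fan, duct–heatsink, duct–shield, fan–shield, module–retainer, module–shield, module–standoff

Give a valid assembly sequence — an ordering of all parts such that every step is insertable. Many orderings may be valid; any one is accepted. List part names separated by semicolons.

module; shield; fan; retainer; backplane; duct; heatsink; bezel; standoff

1. module@(1, 0, 0) [-y clear] — {module}
2. shield@(0, 0, 0) [+z clear] — {module, shield}
3. fan@(0, 0, -1) [+x clear] — {fan, module, shield}
4. retainer@(1, -1, 0) [-y clear] — {fan, module, retainer, shield}
5. backplane@(1, -1, 1) [-x clear] — {backplane, fan, module, retainer, shield}
6. duct@(-1, 0, 0) [+z clear] — {backplane, duct, fan, module, retainer, shield}
7. heatsink@(-2, 0, 0) [-y clear] — {backplane, duct, fan, heatsink, module, retainer, shield}
8. bezel@(-1, 0, -1) [-y clear] — {backplane, bezel, duct, fan, heatsink, module, retainer, shield}
9. standoff@(1, 0, 1) [-x clear] — {backplane, bezel, duct, fan, heatsink, module, retainer, shield, standoff}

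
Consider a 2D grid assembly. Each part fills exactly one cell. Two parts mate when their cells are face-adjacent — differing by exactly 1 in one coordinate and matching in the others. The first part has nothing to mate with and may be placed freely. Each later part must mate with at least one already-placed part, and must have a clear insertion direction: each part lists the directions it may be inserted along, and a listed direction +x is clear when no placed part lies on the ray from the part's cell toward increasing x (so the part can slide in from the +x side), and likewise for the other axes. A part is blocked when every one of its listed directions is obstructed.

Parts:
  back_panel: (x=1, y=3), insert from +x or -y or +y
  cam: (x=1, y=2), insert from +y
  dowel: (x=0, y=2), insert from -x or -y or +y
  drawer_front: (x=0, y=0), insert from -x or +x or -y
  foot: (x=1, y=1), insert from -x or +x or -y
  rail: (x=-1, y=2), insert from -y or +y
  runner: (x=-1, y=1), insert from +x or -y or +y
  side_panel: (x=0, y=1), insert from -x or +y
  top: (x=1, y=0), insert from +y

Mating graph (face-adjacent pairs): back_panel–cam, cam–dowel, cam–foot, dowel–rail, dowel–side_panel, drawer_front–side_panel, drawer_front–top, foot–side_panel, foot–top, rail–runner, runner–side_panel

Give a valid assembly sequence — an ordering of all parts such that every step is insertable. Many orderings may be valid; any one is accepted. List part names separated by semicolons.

rail; dowel; side_panel; drawer_front; top; cam; back_panel; foot; runner

1. rail@(-1, 2) [-y clear] — {rail}
2. dowel@(0, 2) [-y clear] — {dowel, rail}
3. side_panel@(0, 1) [-x clear] — {dowel, rail, side_panel}
4. drawer_front@(0, 0) [-x clear] — {dowel, drawer_front, rail, side_panel}
5. top@(1, 0) [+y clear] — {dowel, drawer_front, rail, side_panel, top}
6. cam@(1, 2) [+y clear] — {cam, dowel, drawer_front, rail, side_panel, top}
7. back_panel@(1, 3) [+x clear] — {back_panel, cam, dowel, drawer_front, rail, side_panel, top}
8. foot@(1, 1) [+x clear] — {back_panel, cam, dowel, drawer_front, foot, rail, side_panel, top}
9. runner@(-1, 1) [-y clear] — {back_panel, cam, dowel, drawer_front, foot, rail, runner, side_panel, top}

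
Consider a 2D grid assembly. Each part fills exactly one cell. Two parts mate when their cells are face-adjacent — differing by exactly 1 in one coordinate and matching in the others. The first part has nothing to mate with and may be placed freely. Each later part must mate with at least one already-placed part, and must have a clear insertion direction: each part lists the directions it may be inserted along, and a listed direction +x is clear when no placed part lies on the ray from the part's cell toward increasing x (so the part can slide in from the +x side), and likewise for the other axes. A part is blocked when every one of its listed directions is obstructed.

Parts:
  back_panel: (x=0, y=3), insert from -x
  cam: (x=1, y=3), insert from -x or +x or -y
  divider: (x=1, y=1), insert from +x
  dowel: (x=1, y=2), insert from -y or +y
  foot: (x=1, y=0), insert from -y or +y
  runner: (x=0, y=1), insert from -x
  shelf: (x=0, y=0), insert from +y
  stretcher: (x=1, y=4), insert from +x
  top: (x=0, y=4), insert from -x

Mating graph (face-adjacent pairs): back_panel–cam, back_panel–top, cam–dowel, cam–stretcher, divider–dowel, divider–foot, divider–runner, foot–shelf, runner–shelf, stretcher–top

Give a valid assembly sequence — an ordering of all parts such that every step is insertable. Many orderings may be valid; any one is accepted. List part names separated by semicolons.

cam; stretcher; dowel; divider; foot; shelf; runner; top; back_panel

1. cam@(1, 3) [-x clear] — {cam}
2. stretcher@(1, 4) [+x clear] — {cam, stretcher}
3. dowel@(1, 2) [-y clear] — {cam, dowel, stretcher}
4. divider@(1, 1) [+x clear] — {cam, divider, dowel, stretcher}
5. foot@(1, 0) [-y clear] — {cam, divider, dowel, foot, stretcher}
6. shelf@(0, 0) [+y clear] — {cam, divider, dowel, foot, shelf, stretcher}
7. runner@(0, 1) [-x clear] — {cam, divider, dowel, foot, runner, shelf, stretcher}
8. top@(0, 4) [-x clear] — {cam, divider, dowel, foot, runner, shelf, stretcher, top}
9. back_panel@(0, 3) [-x clear] — {back_panel, cam, divider, dowel, foot, runner, shelf, stretcher, top}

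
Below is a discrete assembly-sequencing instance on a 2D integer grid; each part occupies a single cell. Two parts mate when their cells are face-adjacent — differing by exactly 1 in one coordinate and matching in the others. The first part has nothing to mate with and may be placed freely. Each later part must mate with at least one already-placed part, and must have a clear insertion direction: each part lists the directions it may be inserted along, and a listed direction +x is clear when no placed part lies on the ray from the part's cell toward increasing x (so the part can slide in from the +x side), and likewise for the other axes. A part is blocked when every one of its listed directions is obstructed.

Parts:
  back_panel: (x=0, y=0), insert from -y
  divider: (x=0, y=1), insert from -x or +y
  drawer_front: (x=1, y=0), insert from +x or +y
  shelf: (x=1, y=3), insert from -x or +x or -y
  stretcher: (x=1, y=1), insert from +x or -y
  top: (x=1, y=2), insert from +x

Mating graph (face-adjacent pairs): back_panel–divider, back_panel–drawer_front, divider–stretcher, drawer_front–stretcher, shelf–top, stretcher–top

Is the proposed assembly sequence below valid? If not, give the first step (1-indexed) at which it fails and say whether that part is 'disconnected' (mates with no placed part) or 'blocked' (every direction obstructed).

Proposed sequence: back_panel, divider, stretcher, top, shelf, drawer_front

Valid

1. back_panel@(0, 0) [-y clear] — {back_panel}
2. divider@(0, 1) [-x clear] — {back_panel, divider}
3. stretcher@(1, 1) [+x clear] — {back_panel, divider, stretcher}
4. top@(1, 2) [+x clear] — {back_panel, divider, stretcher, top}
5. shelf@(1, 3) [-x clear] — {back_panel, divider, shelf, stretcher, top}
6. drawer_front@(1, 0) [+x clear] — {back_panel, divider, drawer_front, shelf, stretcher, top}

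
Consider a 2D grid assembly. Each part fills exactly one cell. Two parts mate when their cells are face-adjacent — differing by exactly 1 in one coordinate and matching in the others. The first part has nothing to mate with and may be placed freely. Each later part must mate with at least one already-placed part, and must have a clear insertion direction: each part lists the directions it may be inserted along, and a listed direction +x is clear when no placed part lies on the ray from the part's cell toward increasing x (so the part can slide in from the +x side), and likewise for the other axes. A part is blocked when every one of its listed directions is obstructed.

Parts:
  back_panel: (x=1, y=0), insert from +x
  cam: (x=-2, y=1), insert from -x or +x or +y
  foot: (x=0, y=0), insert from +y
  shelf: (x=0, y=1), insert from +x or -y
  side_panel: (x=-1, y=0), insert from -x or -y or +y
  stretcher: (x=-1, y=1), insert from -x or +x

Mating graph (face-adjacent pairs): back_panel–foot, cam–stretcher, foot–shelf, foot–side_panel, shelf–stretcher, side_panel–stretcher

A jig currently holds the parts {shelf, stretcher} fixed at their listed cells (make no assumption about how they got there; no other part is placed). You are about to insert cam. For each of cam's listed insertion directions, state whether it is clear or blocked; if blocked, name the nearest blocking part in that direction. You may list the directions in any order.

+x: blocked by stretcher; +y: clear; -x: clear

-x: ray from cam(-2, 1) has no placed part ⇒ clear
+x: nearest on ray is stretcher@(-1, 1) ⇒ blocked
+y: ray from cam(-2, 1) has no placed part ⇒ clear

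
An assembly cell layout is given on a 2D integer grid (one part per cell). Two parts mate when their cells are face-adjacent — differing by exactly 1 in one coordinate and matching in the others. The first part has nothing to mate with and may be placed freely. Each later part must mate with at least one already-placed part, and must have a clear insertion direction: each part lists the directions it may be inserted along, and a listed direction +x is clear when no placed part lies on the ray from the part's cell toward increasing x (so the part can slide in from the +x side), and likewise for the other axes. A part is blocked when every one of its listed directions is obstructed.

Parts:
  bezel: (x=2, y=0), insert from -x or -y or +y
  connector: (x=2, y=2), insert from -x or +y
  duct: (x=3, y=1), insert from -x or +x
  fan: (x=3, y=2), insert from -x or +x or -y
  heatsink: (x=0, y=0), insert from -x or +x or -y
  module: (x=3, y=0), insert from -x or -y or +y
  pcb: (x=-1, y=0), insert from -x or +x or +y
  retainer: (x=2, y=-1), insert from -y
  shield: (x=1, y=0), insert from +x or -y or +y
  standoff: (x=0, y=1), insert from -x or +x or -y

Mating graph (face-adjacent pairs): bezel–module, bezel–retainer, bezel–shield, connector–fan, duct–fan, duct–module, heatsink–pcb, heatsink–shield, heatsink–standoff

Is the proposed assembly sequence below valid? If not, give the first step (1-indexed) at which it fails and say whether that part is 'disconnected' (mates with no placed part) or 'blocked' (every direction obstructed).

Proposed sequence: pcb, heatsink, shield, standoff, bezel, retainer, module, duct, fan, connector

Valid

1. pcb@(-1, 0) [-x clear] — {pcb}
2. heatsink@(0, 0) [+x clear] — {heatsink, pcb}
3. shield@(1, 0) [+x clear] — {heatsink, pcb, shield}
4. standoff@(0, 1) [-x clear] — {heatsink, pcb, shield, standoff}
5. bezel@(2, 0) [-y clear] — {bezel, heatsink, pcb, shield, standoff}
6. retainer@(2, -1) [-y clear] — {bezel, heatsink, pcb, retainer, shield, standoff}
7. module@(3, 0) [-y clear] — {bezel, heatsink, module, pcb, retainer, shield, standoff}
8. duct@(3, 1) [+x clear] — {bezel, duct, heatsink, module, pcb, retainer, shield, standoff}
9. fan@(3, 2) [-x clear] — {bezel, duct, fan, heatsink, module, pcb, retainer, shield, standoff}
10. connector@(2, 2) [-x clear] — {bezel, connector, duct, fan, heatsink, module, pcb, retainer, shield, standoff}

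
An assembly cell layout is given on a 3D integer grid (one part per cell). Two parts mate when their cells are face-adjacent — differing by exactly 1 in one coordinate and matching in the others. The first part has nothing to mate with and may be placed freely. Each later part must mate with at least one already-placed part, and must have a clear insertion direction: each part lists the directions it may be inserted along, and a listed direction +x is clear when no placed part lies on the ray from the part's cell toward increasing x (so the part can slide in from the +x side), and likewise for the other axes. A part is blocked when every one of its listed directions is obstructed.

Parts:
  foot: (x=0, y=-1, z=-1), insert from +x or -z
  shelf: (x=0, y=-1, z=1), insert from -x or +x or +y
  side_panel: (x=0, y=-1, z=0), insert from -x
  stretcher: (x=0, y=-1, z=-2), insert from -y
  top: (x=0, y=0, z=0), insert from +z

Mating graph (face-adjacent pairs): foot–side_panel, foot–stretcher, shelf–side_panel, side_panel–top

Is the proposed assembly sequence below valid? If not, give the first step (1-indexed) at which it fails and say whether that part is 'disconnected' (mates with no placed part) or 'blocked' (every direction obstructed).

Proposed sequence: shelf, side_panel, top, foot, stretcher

1. shelf@(0, -1, 1) [-x clear] — {shelf}
2. side_panel@(0, -1, 0) [-x clear] — {shelf, side_panel}
3. top@(0, 0, 0) [+z clear] — {shelf, side_panel, top}
4. foot@(0, -1, -1) [+x clear] — {foot, shelf, side_panel, top}
5. stretcher@(0, -1, -2) [-y clear] — {foot, shelf, side_panel, stretcher, top}

Valid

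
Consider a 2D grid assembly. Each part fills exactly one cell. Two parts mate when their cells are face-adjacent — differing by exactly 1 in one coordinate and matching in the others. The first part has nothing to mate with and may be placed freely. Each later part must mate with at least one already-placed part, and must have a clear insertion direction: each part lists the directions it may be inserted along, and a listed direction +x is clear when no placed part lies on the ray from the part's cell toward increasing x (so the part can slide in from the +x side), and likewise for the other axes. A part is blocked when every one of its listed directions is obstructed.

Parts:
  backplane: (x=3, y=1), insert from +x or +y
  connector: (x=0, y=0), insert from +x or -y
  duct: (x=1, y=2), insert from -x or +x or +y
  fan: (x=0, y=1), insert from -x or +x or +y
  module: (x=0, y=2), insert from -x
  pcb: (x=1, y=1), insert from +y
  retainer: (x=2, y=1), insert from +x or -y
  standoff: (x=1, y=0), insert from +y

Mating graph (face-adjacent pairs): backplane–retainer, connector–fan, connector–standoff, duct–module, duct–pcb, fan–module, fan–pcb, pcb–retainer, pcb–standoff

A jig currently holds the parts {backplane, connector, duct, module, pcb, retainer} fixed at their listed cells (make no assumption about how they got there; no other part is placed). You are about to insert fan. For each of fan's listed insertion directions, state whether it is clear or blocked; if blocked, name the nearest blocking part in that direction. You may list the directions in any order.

+x: blocked by pcb; +y: blocked by module; -x: clear

-x: ray from fan(0, 1) has no placed part ⇒ clear
+x: nearest on ray is pcb@(1, 1) ⇒ blocked
+y: nearest on ray is module@(0, 2) ⇒ blocked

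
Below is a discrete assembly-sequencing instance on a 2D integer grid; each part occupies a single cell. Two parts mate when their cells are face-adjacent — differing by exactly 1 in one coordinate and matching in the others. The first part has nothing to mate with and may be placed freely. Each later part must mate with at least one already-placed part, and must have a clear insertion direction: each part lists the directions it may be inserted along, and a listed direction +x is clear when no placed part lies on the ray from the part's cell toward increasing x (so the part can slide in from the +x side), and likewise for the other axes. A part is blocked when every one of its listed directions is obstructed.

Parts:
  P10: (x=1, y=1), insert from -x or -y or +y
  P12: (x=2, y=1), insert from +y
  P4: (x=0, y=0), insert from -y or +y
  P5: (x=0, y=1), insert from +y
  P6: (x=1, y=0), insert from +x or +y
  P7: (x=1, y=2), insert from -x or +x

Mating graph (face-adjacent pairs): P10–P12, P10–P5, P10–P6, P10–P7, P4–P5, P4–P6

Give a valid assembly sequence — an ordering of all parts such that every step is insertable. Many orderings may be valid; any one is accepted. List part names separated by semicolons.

1. P12@(2, 1) [+y clear] — {P12}
2. P10@(1, 1) [-x clear] — {P10, P12}
3. P7@(1, 2) [-x clear] — {P10, P12, P7}
4. P6@(1, 0) [+x clear] — {P10, P12, P6, P7}
5. P5@(0, 1) [+y clear] — {P10, P12, P5, P6, P7}
6. P4@(0, 0) [-y clear] — {P10, P12, P4, P5, P6, P7}

P12; P10; P7; P6; P5; P4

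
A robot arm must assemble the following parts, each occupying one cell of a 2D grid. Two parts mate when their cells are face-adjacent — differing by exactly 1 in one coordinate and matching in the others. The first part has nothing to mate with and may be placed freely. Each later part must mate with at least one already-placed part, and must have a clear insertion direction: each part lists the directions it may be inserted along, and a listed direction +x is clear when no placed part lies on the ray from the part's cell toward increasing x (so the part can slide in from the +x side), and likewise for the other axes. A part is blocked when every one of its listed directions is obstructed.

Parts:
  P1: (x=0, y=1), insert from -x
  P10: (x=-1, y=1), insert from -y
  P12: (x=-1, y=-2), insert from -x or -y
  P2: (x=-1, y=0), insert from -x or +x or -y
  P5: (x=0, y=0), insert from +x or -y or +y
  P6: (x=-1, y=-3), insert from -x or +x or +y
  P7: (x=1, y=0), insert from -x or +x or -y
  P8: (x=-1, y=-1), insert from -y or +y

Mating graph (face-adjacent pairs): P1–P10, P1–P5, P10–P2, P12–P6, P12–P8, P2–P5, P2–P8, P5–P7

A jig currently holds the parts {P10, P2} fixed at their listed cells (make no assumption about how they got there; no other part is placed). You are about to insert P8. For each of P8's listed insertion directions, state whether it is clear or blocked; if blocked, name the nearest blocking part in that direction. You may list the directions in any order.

+y: blocked by P2; -y: clear

-y: ray from P8(-1, -1) has no placed part ⇒ clear
+y: nearest on ray is P2@(-1, 0) ⇒ blocked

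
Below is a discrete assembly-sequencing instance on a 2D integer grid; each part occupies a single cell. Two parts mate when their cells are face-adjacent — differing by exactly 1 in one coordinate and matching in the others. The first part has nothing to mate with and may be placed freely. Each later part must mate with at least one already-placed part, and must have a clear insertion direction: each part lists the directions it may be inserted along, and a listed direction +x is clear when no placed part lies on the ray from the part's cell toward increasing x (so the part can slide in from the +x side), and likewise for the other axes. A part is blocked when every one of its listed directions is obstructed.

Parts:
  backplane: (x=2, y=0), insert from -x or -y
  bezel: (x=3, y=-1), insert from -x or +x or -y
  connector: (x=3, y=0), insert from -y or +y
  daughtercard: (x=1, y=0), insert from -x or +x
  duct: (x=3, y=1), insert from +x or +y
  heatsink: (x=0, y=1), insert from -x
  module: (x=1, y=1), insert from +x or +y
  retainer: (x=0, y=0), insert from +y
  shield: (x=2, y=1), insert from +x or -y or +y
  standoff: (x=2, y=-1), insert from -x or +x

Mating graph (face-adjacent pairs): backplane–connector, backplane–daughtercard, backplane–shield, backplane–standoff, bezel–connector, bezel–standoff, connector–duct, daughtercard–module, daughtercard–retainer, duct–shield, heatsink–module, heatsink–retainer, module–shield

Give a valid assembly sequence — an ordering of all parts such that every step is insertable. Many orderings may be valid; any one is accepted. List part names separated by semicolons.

1. backplane@(2, 0) [-x clear] — {backplane}
2. standoff@(2, -1) [-x clear] — {backplane, standoff}
3. bezel@(3, -1) [+x clear] — {backplane, bezel, standoff}
4. connector@(3, 0) [+y clear] — {backplane, bezel, connector, standoff}
5. duct@(3, 1) [+x clear] — {backplane, bezel, connector, duct, standoff}
6. daughtercard@(1, 0) [-x clear] — {backplane, bezel, connector, daughtercard, duct, standoff}
7. retainer@(0, 0) [+y clear] — {backplane, bezel, connector, daughtercard, duct, retainer, standoff}
8. heatsink@(0, 1) [-x clear] — {backplane, bezel, connector, daughtercard, duct, heatsink, retainer, standoff}
9. module@(1, 1) [+y clear] — {backplane, bezel, connector, daughtercard, duct, heatsink, module, retainer, standoff}
10. shield@(2, 1) [+y clear] — {backplane, bezel, connector, daughtercard, duct, heatsink, module, retainer, shield, standoff}

backplane; standoff; bezel; connector; duct; daughtercard; retainer; heatsink; module; shield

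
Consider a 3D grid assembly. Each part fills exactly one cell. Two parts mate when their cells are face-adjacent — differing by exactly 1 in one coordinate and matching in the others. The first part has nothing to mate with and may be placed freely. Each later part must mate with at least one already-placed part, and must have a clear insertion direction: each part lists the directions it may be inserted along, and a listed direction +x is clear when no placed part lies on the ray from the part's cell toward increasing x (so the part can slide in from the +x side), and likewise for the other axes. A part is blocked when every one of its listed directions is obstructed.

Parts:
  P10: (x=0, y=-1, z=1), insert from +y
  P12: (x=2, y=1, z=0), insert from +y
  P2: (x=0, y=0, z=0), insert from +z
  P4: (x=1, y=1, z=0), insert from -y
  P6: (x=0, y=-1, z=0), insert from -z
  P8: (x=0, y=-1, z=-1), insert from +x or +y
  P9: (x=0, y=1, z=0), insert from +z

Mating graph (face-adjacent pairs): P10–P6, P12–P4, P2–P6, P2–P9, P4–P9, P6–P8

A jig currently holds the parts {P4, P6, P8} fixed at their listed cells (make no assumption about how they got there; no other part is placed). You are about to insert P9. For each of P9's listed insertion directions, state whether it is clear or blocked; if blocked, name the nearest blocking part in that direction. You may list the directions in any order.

+z: clear

+z: ray from P9(0, 1, 0) has no placed part ⇒ clear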